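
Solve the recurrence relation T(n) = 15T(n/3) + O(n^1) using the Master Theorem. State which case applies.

Master Theorem for T(n) = 15T(n/3) + O(n^1):

a = 15, b = 3, c = 1
log_b(a) = log_3(15) = 2.4650

Case 1: c = 1 < log_3(15) = 2.4650
T(n) = O(n^(log_3 15))

For T(n) = 15T(n/3) + O(n^1): log_3(15) = 2.4650. This is Case 1 of the Master Theorem (c < log_b(a), work dominated by leaves), giving O(n^(log_3 15)).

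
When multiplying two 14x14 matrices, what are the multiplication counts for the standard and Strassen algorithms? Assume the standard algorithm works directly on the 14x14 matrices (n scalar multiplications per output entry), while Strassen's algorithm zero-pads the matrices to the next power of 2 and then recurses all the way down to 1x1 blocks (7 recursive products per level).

Matrix multiplication for 14x14 matrices:

Strassen's algorithm requires power-of-2 dimensions. Pad 14x14 to 16x16 (next power of 2).

Standard algorithm: 14^3 = 2744 multiplications
Strassen's algorithm: 7^(log2(16)) = 7^4 = 2401 multiplications
Savings: 2744 - 2401 = 343 multiplications

Standard: 2744 multiplications (14^3). Strassen: 2401 multiplications (7^4, after padding to 16x16). Strassen reduces 8 recursive multiplications to 7 at each level.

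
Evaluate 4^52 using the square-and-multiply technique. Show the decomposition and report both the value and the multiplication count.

Computing 4^52 by squaring (build up from 4^1; each line after the first costs one multiplication):

4^1 = 4
4^2 = (4^1)^2 = 4^2 = 16
4^3 = 4 * 4^2 = 4 * 16 = 64
4^6 = (4^3)^2 = 64^2 = 4096
4^12 = (4^6)^2 = 4096^2 = 16777216
4^13 = 4 * 4^12 = 4 * 16777216 = 67108864
4^26 = (4^13)^2 = 67108864^2 = 4503599627370496
4^52 = (4^26)^2 = 4503599627370496^2 = 20282409603651670423947251286016

Result: 20282409603651670423947251286016
Multiplications needed: 7 (7 lines after 4^1)

4^52 = 20282409603651670423947251286016. Using exponentiation by squaring, this requires 7 multiplications. The key idea: if the exponent is even, square the half-power; if odd, multiply by the base once.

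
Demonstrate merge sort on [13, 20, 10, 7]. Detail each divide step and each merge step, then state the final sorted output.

Merge sort trace:

Split: [13, 20, 10, 7] -> [13, 20] and [10, 7]
  Split: [13, 20] -> [13] and [20]
  Merge: [13] + [20] -> [13, 20]
  Split: [10, 7] -> [10] and [7]
  Merge: [10] + [7] -> [7, 10]
Merge: [13, 20] + [7, 10] -> [7, 10, 13, 20]

Final sorted array: [7, 10, 13, 20]

The merge sort proceeds by recursively splitting the array and merging sorted halves.
After all merges, the sorted array is [7, 10, 13, 20].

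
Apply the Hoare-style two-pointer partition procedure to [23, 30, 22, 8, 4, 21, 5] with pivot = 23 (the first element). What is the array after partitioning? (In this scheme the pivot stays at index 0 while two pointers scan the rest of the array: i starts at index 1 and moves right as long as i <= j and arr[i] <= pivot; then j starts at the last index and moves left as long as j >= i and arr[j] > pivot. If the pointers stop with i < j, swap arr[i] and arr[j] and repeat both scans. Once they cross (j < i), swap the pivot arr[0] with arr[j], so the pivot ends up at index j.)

Hoare-style two-pointer partition with pivot = 23:

Initial array: [23, 30, 22, 8, 4, 21, 5]

Pointers start at i = 1, j = 6.
i stops at index 1 (arr[1]=30 > 23), j stops at index 6 (arr[6]=5 <= 23): swap arr[1] and arr[6], array becomes [23, 5, 22, 8, 4, 21, 30]
i ends at 6, j ends at 5: the pointers have crossed (j < i), so scanning stops.

Swap pivot arr[0] with arr[5] to place pivot at position 5: [21, 5, 22, 8, 4, 23, 30]
Pivot position: 5

After partitioning with pivot 23, the array becomes [21, 5, 22, 8, 4, 23, 30]. The pivot is placed at index 5. All elements to the left of the pivot are <= 23, and all elements to the right are > 23.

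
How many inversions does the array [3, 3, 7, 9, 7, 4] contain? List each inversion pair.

Finding inversions in [3, 3, 7, 9, 7, 4]:

(2, 5): arr[2]=7 > arr[5]=4
(3, 4): arr[3]=9 > arr[4]=7
(3, 5): arr[3]=9 > arr[5]=4
(4, 5): arr[4]=7 > arr[5]=4

Total inversions: 4

The array has 4 inversion(s): (2,5), (3,4), (3,5), (4,5). Each pair (i,j) satisfies i < j and arr[i] > arr[j].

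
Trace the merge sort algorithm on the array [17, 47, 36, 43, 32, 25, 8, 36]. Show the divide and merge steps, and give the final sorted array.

Merge sort trace:

Split: [17, 47, 36, 43, 32, 25, 8, 36] -> [17, 47, 36, 43] and [32, 25, 8, 36]
  Split: [17, 47, 36, 43] -> [17, 47] and [36, 43]
    Split: [17, 47] -> [17] and [47]
    Merge: [17] + [47] -> [17, 47]
    Split: [36, 43] -> [36] and [43]
    Merge: [36] + [43] -> [36, 43]
  Merge: [17, 47] + [36, 43] -> [17, 36, 43, 47]
  Split: [32, 25, 8, 36] -> [32, 25] and [8, 36]
    Split: [32, 25] -> [32] and [25]
    Merge: [32] + [25] -> [25, 32]
    Split: [8, 36] -> [8] and [36]
    Merge: [8] + [36] -> [8, 36]
  Merge: [25, 32] + [8, 36] -> [8, 25, 32, 36]
Merge: [17, 36, 43, 47] + [8, 25, 32, 36] -> [8, 17, 25, 32, 36, 36, 43, 47]

Final sorted array: [8, 17, 25, 32, 36, 36, 43, 47]

The merge sort proceeds by recursively splitting the array and merging sorted halves.
After all merges, the sorted array is [8, 17, 25, 32, 36, 36, 43, 47].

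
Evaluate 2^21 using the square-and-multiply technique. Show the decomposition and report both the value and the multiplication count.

Computing 2^21 by squaring (build up from 2^1; each line after the first costs one multiplication):

2^1 = 2
2^2 = (2^1)^2 = 2^2 = 4
2^4 = (2^2)^2 = 4^2 = 16
2^5 = 2 * 2^4 = 2 * 16 = 32
2^10 = (2^5)^2 = 32^2 = 1024
2^20 = (2^10)^2 = 1024^2 = 1048576
2^21 = 2 * 2^20 = 2 * 1048576 = 2097152

Result: 2097152
Multiplications needed: 6 (6 lines after 2^1)

2^21 = 2097152. Using exponentiation by squaring, this requires 6 multiplications. The key idea: if the exponent is even, square the half-power; if odd, multiply by the base once.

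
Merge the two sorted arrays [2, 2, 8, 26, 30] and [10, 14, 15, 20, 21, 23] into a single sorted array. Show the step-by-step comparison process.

Merging process:

Compare 2 vs 10: take 2 from left. Merged: [2]
Compare 2 vs 10: take 2 from left. Merged: [2, 2]
Compare 8 vs 10: take 8 from left. Merged: [2, 2, 8]
Compare 26 vs 10: take 10 from right. Merged: [2, 2, 8, 10]
Compare 26 vs 14: take 14 from right. Merged: [2, 2, 8, 10, 14]
Compare 26 vs 15: take 15 from right. Merged: [2, 2, 8, 10, 14, 15]
Compare 26 vs 20: take 20 from right. Merged: [2, 2, 8, 10, 14, 15, 20]
Compare 26 vs 21: take 21 from right. Merged: [2, 2, 8, 10, 14, 15, 20, 21]
Compare 26 vs 23: take 23 from right. Merged: [2, 2, 8, 10, 14, 15, 20, 21, 23]
Append remaining from left: [26, 30]. Merged: [2, 2, 8, 10, 14, 15, 20, 21, 23, 26, 30]

Final merged array: [2, 2, 8, 10, 14, 15, 20, 21, 23, 26, 30]
Total comparisons: 9

The merged array is [2, 2, 8, 10, 14, 15, 20, 21, 23, 26, 30], requiring 9 comparisons. The merge step runs in O(n) time where n is the total number of elements.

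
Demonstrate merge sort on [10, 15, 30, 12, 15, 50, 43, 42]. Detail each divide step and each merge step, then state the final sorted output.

Merge sort trace:

Split: [10, 15, 30, 12, 15, 50, 43, 42] -> [10, 15, 30, 12] and [15, 50, 43, 42]
  Split: [10, 15, 30, 12] -> [10, 15] and [30, 12]
    Split: [10, 15] -> [10] and [15]
    Merge: [10] + [15] -> [10, 15]
    Split: [30, 12] -> [30] and [12]
    Merge: [30] + [12] -> [12, 30]
  Merge: [10, 15] + [12, 30] -> [10, 12, 15, 30]
  Split: [15, 50, 43, 42] -> [15, 50] and [43, 42]
    Split: [15, 50] -> [15] and [50]
    Merge: [15] + [50] -> [15, 50]
    Split: [43, 42] -> [43] and [42]
    Merge: [43] + [42] -> [42, 43]
  Merge: [15, 50] + [42, 43] -> [15, 42, 43, 50]
Merge: [10, 12, 15, 30] + [15, 42, 43, 50] -> [10, 12, 15, 15, 30, 42, 43, 50]

Final sorted array: [10, 12, 15, 15, 30, 42, 43, 50]

The merge sort proceeds by recursively splitting the array and merging sorted halves.
After all merges, the sorted array is [10, 12, 15, 15, 30, 42, 43, 50].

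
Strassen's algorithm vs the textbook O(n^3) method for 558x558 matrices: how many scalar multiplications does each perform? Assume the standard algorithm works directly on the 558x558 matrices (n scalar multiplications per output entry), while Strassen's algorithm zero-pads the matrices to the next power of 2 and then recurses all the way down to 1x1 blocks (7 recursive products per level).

Matrix multiplication for 558x558 matrices:

Strassen's algorithm requires power-of-2 dimensions. Pad 558x558 to 1024x1024 (next power of 2).

Standard algorithm: 558^3 = 173741112 multiplications
Strassen's algorithm: 7^(log2(1024)) = 7^10 = 282475249 multiplications
Difference: 173741112 - 282475249 = -108734137 (Strassen uses MORE here due to padding overhead — for small or just-over-power-of-2 n, padding can outweigh the per-level savings)

Standard: 173741112 multiplications (558^3). Strassen: 282475249 multiplications (7^10, after padding to 1024x1024). Strassen reduces 8 recursive multiplications to 7 at each level.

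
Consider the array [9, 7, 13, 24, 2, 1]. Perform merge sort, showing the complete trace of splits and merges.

Merge sort trace:

Split: [9, 7, 13, 24, 2, 1] -> [9, 7, 13] and [24, 2, 1]
  Split: [9, 7, 13] -> [9] and [7, 13]
    Split: [7, 13] -> [7] and [13]
    Merge: [7] + [13] -> [7, 13]
  Merge: [9] + [7, 13] -> [7, 9, 13]
  Split: [24, 2, 1] -> [24] and [2, 1]
    Split: [2, 1] -> [2] and [1]
    Merge: [2] + [1] -> [1, 2]
  Merge: [24] + [1, 2] -> [1, 2, 24]
Merge: [7, 9, 13] + [1, 2, 24] -> [1, 2, 7, 9, 13, 24]

Final sorted array: [1, 2, 7, 9, 13, 24]

The merge sort proceeds by recursively splitting the array and merging sorted halves.
After all merges, the sorted array is [1, 2, 7, 9, 13, 24].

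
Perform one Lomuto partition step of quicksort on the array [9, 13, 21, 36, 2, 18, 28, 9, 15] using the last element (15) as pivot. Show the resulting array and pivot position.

Lomuto partition with pivot = 15:

Initial array: [9, 13, 21, 36, 2, 18, 28, 9, 15]

arr[0]=9 <= 15: swap with position 0, array becomes [9, 13, 21, 36, 2, 18, 28, 9, 15]
arr[1]=13 <= 15: swap with position 1, array becomes [9, 13, 21, 36, 2, 18, 28, 9, 15]
arr[2]=21 > 15: no swap
arr[3]=36 > 15: no swap
arr[4]=2 <= 15: swap with position 2, array becomes [9, 13, 2, 36, 21, 18, 28, 9, 15]
arr[5]=18 > 15: no swap
arr[6]=28 > 15: no swap
arr[7]=9 <= 15: swap with position 3, array becomes [9, 13, 2, 9, 21, 18, 28, 36, 15]

Place pivot at position 4: [9, 13, 2, 9, 15, 18, 28, 36, 21]
Pivot position: 4

After partitioning with pivot 15, the array becomes [9, 13, 2, 9, 15, 18, 28, 36, 21]. The pivot is placed at index 4. All elements to the left of the pivot are <= 15, and all elements to the right are > 15.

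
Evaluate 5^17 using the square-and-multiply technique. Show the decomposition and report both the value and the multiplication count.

Computing 5^17 by squaring (build up from 5^1; each line after the first costs one multiplication):

5^1 = 5
5^2 = (5^1)^2 = 5^2 = 25
5^4 = (5^2)^2 = 25^2 = 625
5^8 = (5^4)^2 = 625^2 = 390625
5^16 = (5^8)^2 = 390625^2 = 152587890625
5^17 = 5 * 5^16 = 5 * 152587890625 = 762939453125

Result: 762939453125
Multiplications needed: 5 (5 lines after 5^1)

5^17 = 762939453125. Using exponentiation by squaring, this requires 5 multiplications. The key idea: if the exponent is even, square the half-power; if odd, multiply by the base once.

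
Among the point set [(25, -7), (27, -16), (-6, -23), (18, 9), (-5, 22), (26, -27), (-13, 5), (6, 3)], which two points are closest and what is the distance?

Computing all pairwise distances among 8 points:

d((25, -7), (27, -16)) = 9.2195 <-- minimum
d((25, -7), (-6, -23)) = 34.8855
d((25, -7), (18, 9)) = 17.4642
d((25, -7), (-5, 22)) = 41.7253
d((25, -7), (26, -27)) = 20.025
d((25, -7), (-13, 5)) = 39.8497
d((25, -7), (6, 3)) = 21.4709
d((27, -16), (-6, -23)) = 33.7343
d((27, -16), (18, 9)) = 26.5707
d((27, -16), (-5, 22)) = 49.679
d((27, -16), (26, -27)) = 11.0454
d((27, -16), (-13, 5)) = 45.1774
d((27, -16), (6, 3)) = 28.3196
d((-6, -23), (18, 9)) = 40.0
d((-6, -23), (-5, 22)) = 45.0111
d((-6, -23), (26, -27)) = 32.249
d((-6, -23), (-13, 5)) = 28.8617
d((-6, -23), (6, 3)) = 28.6356
d((18, 9), (-5, 22)) = 26.4197
d((18, 9), (26, -27)) = 36.8782
d((18, 9), (-13, 5)) = 31.257
d((18, 9), (6, 3)) = 13.4164
d((-5, 22), (26, -27)) = 57.9828
d((-5, 22), (-13, 5)) = 18.7883
d((-5, 22), (6, 3)) = 21.9545
d((26, -27), (-13, 5)) = 50.448
d((26, -27), (6, 3)) = 36.0555
d((-13, 5), (6, 3)) = 19.105

Closest pair: (25, -7) and (27, -16) with distance 9.2195

The closest pair is (25, -7) and (27, -16) with Euclidean distance 9.2195. For 8 points, brute-force pairwise comparison is shown above. For large n, the divide-and-conquer algorithm (sort by x, recurse on halves, check the dividing strip) achieves O(n log n).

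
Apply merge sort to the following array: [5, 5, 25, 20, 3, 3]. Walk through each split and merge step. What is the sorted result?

Merge sort trace:

Split: [5, 5, 25, 20, 3, 3] -> [5, 5, 25] and [20, 3, 3]
  Split: [5, 5, 25] -> [5] and [5, 25]
    Split: [5, 25] -> [5] and [25]
    Merge: [5] + [25] -> [5, 25]
  Merge: [5] + [5, 25] -> [5, 5, 25]
  Split: [20, 3, 3] -> [20] and [3, 3]
    Split: [3, 3] -> [3] and [3]
    Merge: [3] + [3] -> [3, 3]
  Merge: [20] + [3, 3] -> [3, 3, 20]
Merge: [5, 5, 25] + [3, 3, 20] -> [3, 3, 5, 5, 20, 25]

Final sorted array: [3, 3, 5, 5, 20, 25]

The merge sort proceeds by recursively splitting the array and merging sorted halves.
After all merges, the sorted array is [3, 3, 5, 5, 20, 25].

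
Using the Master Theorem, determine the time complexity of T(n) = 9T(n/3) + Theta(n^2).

Master Theorem for T(n) = 9T(n/3) + O(n^2):

a = 9, b = 3, c = 2
log_b(a) = log_3(9) = 2.0000

Case 2: c = 2 = log_3(9) = 2.0000
T(n) = O(n^2 log n) = O(n^2 log n)

For T(n) = 9T(n/3) + O(n^2): log_3(9) = 2.0000. This is Case 2 of the Master Theorem (c = log_b(a), equal work at all levels), giving O(n^2 log n).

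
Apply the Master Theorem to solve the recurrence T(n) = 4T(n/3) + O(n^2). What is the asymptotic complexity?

Master Theorem for T(n) = 4T(n/3) + O(n^2):

a = 4, b = 3, c = 2
log_b(a) = log_3(4) = 1.2619

Case 3: c = 2 > log_3(4) = 1.2619
T(n) = O(n^2) = O(n^2)

For T(n) = 4T(n/3) + O(n^2): log_3(4) = 1.2619. This is Case 3 of the Master Theorem (c > log_b(a), work dominated by root), giving O(n^2).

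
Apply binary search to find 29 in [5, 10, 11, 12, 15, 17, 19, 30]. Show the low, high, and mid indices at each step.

Binary search for 29 in [5, 10, 11, 12, 15, 17, 19, 30]:

lo=0, hi=7, mid=3, arr[mid]=12 -> 12 < 29, search right half
lo=4, hi=7, mid=5, arr[mid]=17 -> 17 < 29, search right half
lo=6, hi=7, mid=6, arr[mid]=19 -> 19 < 29, search right half
lo=7, hi=7, mid=7, arr[mid]=30 -> 30 > 29, search left half
lo=7 > hi=6, target 29 not found

Binary search determines that 29 is not in the array after 4 comparisons. The search space was exhausted without finding the target.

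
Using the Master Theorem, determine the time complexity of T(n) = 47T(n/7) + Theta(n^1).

Master Theorem for T(n) = 47T(n/7) + O(n^1):

a = 47, b = 7, c = 1
log_b(a) = log_7(47) = 1.9786

Case 1: c = 1 < log_7(47) = 1.9786
T(n) = O(n^(log_7 47))

For T(n) = 47T(n/7) + O(n^1): log_7(47) = 1.9786. This is Case 1 of the Master Theorem (c < log_b(a), work dominated by leaves), giving O(n^(log_7 47)).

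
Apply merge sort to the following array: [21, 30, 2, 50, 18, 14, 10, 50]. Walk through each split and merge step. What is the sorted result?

Merge sort trace:

Split: [21, 30, 2, 50, 18, 14, 10, 50] -> [21, 30, 2, 50] and [18, 14, 10, 50]
  Split: [21, 30, 2, 50] -> [21, 30] and [2, 50]
    Split: [21, 30] -> [21] and [30]
    Merge: [21] + [30] -> [21, 30]
    Split: [2, 50] -> [2] and [50]
    Merge: [2] + [50] -> [2, 50]
  Merge: [21, 30] + [2, 50] -> [2, 21, 30, 50]
  Split: [18, 14, 10, 50] -> [18, 14] and [10, 50]
    Split: [18, 14] -> [18] and [14]
    Merge: [18] + [14] -> [14, 18]
    Split: [10, 50] -> [10] and [50]
    Merge: [10] + [50] -> [10, 50]
  Merge: [14, 18] + [10, 50] -> [10, 14, 18, 50]
Merge: [2, 21, 30, 50] + [10, 14, 18, 50] -> [2, 10, 14, 18, 21, 30, 50, 50]

Final sorted array: [2, 10, 14, 18, 21, 30, 50, 50]

The merge sort proceeds by recursively splitting the array and merging sorted halves.
After all merges, the sorted array is [2, 10, 14, 18, 21, 30, 50, 50].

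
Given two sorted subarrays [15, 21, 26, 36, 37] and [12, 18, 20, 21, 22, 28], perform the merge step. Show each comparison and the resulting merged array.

Merging process:

Compare 15 vs 12: take 12 from right. Merged: [12]
Compare 15 vs 18: take 15 from left. Merged: [12, 15]
Compare 21 vs 18: take 18 from right. Merged: [12, 15, 18]
Compare 21 vs 20: take 20 from right. Merged: [12, 15, 18, 20]
Compare 21 vs 21: take 21 from left. Merged: [12, 15, 18, 20, 21]
Compare 26 vs 21: take 21 from right. Merged: [12, 15, 18, 20, 21, 21]
Compare 26 vs 22: take 22 from right. Merged: [12, 15, 18, 20, 21, 21, 22]
Compare 26 vs 28: take 26 from left. Merged: [12, 15, 18, 20, 21, 21, 22, 26]
Compare 36 vs 28: take 28 from right. Merged: [12, 15, 18, 20, 21, 21, 22, 26, 28]
Append remaining from left: [36, 37]. Merged: [12, 15, 18, 20, 21, 21, 22, 26, 28, 36, 37]

Final merged array: [12, 15, 18, 20, 21, 21, 22, 26, 28, 36, 37]
Total comparisons: 9

The merged array is [12, 15, 18, 20, 21, 21, 22, 26, 28, 36, 37], requiring 9 comparisons. The merge step runs in O(n) time where n is the total number of elements.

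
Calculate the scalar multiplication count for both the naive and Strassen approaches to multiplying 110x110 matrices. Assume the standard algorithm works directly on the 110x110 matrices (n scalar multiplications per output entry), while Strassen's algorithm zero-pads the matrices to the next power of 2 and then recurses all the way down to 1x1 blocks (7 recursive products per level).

Matrix multiplication for 110x110 matrices:

Strassen's algorithm requires power-of-2 dimensions. Pad 110x110 to 128x128 (next power of 2).

Standard algorithm: 110^3 = 1331000 multiplications
Strassen's algorithm: 7^(log2(128)) = 7^7 = 823543 multiplications
Savings: 1331000 - 823543 = 507457 multiplications

Standard: 1331000 multiplications (110^3). Strassen: 823543 multiplications (7^7, after padding to 128x128). Strassen reduces 8 recursive multiplications to 7 at each level.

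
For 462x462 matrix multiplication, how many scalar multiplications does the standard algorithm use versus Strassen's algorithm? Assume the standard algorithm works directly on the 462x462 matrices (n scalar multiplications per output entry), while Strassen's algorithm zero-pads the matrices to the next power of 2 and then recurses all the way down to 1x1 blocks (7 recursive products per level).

Matrix multiplication for 462x462 matrices:

Strassen's algorithm requires power-of-2 dimensions. Pad 462x462 to 512x512 (next power of 2).

Standard algorithm: 462^3 = 98611128 multiplications
Strassen's algorithm: 7^(log2(512)) = 7^9 = 40353607 multiplications
Savings: 98611128 - 40353607 = 58257521 multiplications

Standard: 98611128 multiplications (462^3). Strassen: 40353607 multiplications (7^9, after padding to 512x512). Strassen reduces 8 recursive multiplications to 7 at each level.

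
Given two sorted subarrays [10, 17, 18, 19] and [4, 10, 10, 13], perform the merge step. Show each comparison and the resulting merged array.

Merging process:

Compare 10 vs 4: take 4 from right. Merged: [4]
Compare 10 vs 10: take 10 from left. Merged: [4, 10]
Compare 17 vs 10: take 10 from right. Merged: [4, 10, 10]
Compare 17 vs 10: take 10 from right. Merged: [4, 10, 10, 10]
Compare 17 vs 13: take 13 from right. Merged: [4, 10, 10, 10, 13]
Append remaining from left: [17, 18, 19]. Merged: [4, 10, 10, 10, 13, 17, 18, 19]

Final merged array: [4, 10, 10, 10, 13, 17, 18, 19]
Total comparisons: 5

The merged array is [4, 10, 10, 10, 13, 17, 18, 19], requiring 5 comparisons. The merge step runs in O(n) time where n is the total number of elements.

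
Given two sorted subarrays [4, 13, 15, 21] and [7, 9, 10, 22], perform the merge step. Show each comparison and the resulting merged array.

Merging process:

Compare 4 vs 7: take 4 from left. Merged: [4]
Compare 13 vs 7: take 7 from right. Merged: [4, 7]
Compare 13 vs 9: take 9 from right. Merged: [4, 7, 9]
Compare 13 vs 10: take 10 from right. Merged: [4, 7, 9, 10]
Compare 13 vs 22: take 13 from left. Merged: [4, 7, 9, 10, 13]
Compare 15 vs 22: take 15 from left. Merged: [4, 7, 9, 10, 13, 15]
Compare 21 vs 22: take 21 from left. Merged: [4, 7, 9, 10, 13, 15, 21]
Append remaining from right: [22]. Merged: [4, 7, 9, 10, 13, 15, 21, 22]

Final merged array: [4, 7, 9, 10, 13, 15, 21, 22]
Total comparisons: 7

The merged array is [4, 7, 9, 10, 13, 15, 21, 22], requiring 7 comparisons. The merge step runs in O(n) time where n is the total number of elements.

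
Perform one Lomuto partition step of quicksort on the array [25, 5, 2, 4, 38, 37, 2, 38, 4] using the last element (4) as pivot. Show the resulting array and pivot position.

Lomuto partition with pivot = 4:

Initial array: [25, 5, 2, 4, 38, 37, 2, 38, 4]

arr[0]=25 > 4: no swap
arr[1]=5 > 4: no swap
arr[2]=2 <= 4: swap with position 0, array becomes [2, 5, 25, 4, 38, 37, 2, 38, 4]
arr[3]=4 <= 4: swap with position 1, array becomes [2, 4, 25, 5, 38, 37, 2, 38, 4]
arr[4]=38 > 4: no swap
arr[5]=37 > 4: no swap
arr[6]=2 <= 4: swap with position 2, array becomes [2, 4, 2, 5, 38, 37, 25, 38, 4]
arr[7]=38 > 4: no swap

Place pivot at position 3: [2, 4, 2, 4, 38, 37, 25, 38, 5]
Pivot position: 3

After partitioning with pivot 4, the array becomes [2, 4, 2, 4, 38, 37, 25, 38, 5]. The pivot is placed at index 3. All elements to the left of the pivot are <= 4, and all elements to the right are > 4.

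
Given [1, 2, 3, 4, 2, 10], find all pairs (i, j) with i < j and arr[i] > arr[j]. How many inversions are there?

Finding inversions in [1, 2, 3, 4, 2, 10]:

(2, 4): arr[2]=3 > arr[4]=2
(3, 4): arr[3]=4 > arr[4]=2

Total inversions: 2

The array has 2 inversion(s): (2,4), (3,4). Each pair (i,j) satisfies i < j and arr[i] > arr[j].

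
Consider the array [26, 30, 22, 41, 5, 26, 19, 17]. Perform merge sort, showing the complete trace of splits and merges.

Merge sort trace:

Split: [26, 30, 22, 41, 5, 26, 19, 17] -> [26, 30, 22, 41] and [5, 26, 19, 17]
  Split: [26, 30, 22, 41] -> [26, 30] and [22, 41]
    Split: [26, 30] -> [26] and [30]
    Merge: [26] + [30] -> [26, 30]
    Split: [22, 41] -> [22] and [41]
    Merge: [22] + [41] -> [22, 41]
  Merge: [26, 30] + [22, 41] -> [22, 26, 30, 41]
  Split: [5, 26, 19, 17] -> [5, 26] and [19, 17]
    Split: [5, 26] -> [5] and [26]
    Merge: [5] + [26] -> [5, 26]
    Split: [19, 17] -> [19] and [17]
    Merge: [19] + [17] -> [17, 19]
  Merge: [5, 26] + [17, 19] -> [5, 17, 19, 26]
Merge: [22, 26, 30, 41] + [5, 17, 19, 26] -> [5, 17, 19, 22, 26, 26, 30, 41]

Final sorted array: [5, 17, 19, 22, 26, 26, 30, 41]

The merge sort proceeds by recursively splitting the array and merging sorted halves.
After all merges, the sorted array is [5, 17, 19, 22, 26, 26, 30, 41].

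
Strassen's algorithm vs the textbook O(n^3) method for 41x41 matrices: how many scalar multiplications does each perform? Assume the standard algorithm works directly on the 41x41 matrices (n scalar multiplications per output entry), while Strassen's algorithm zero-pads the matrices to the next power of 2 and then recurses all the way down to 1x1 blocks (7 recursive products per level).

Matrix multiplication for 41x41 matrices:

Strassen's algorithm requires power-of-2 dimensions. Pad 41x41 to 64x64 (next power of 2).

Standard algorithm: 41^3 = 68921 multiplications
Strassen's algorithm: 7^(log2(64)) = 7^6 = 117649 multiplications
Difference: 68921 - 117649 = -48728 (Strassen uses MORE here due to padding overhead — for small or just-over-power-of-2 n, padding can outweigh the per-level savings)

Standard: 68921 multiplications (41^3). Strassen: 117649 multiplications (7^6, after padding to 64x64). Strassen reduces 8 recursive multiplications to 7 at each level.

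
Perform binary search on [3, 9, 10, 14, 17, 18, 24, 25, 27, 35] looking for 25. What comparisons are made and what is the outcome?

Binary search for 25 in [3, 9, 10, 14, 17, 18, 24, 25, 27, 35]:

lo=0, hi=9, mid=4, arr[mid]=17 -> 17 < 25, search right half
lo=5, hi=9, mid=7, arr[mid]=25 -> Found target at index 7!

Binary search finds 25 at index 7 after 2 comparisons. The search repeatedly halves the search space by comparing with the middle element.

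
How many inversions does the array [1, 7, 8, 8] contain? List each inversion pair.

Finding inversions in [1, 7, 8, 8]:


Total inversions: 0

The array has 0 inversions. It is already sorted.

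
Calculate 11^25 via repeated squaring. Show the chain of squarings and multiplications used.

Computing 11^25 by squaring (build up from 11^1; each line after the first costs one multiplication):

11^1 = 11
11^2 = (11^1)^2 = 11^2 = 121
11^3 = 11 * 11^2 = 11 * 121 = 1331
11^6 = (11^3)^2 = 1331^2 = 1771561
11^12 = (11^6)^2 = 1771561^2 = 3138428376721
11^24 = (11^12)^2 = 3138428376721^2 = 9849732675807611094711841
11^25 = 11 * 11^24 = 11 * 9849732675807611094711841 = 108347059433883722041830251

Result: 108347059433883722041830251
Multiplications needed: 6 (6 lines after 11^1)

11^25 = 108347059433883722041830251. Using exponentiation by squaring, this requires 6 multiplications. The key idea: if the exponent is even, square the half-power; if odd, multiply by the base once.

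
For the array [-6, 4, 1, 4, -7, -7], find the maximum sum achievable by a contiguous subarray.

Using Kadane's algorithm on [-6, 4, 1, 4, -7, -7]:

Scanning through the array:
Position 1 (value 4): max_ending_here = 4, max_so_far = 4
Position 2 (value 1): max_ending_here = 5, max_so_far = 5
Position 3 (value 4): max_ending_here = 9, max_so_far = 9
Position 4 (value -7): max_ending_here = 2, max_so_far = 9
Position 5 (value -7): max_ending_here = -5, max_so_far = 9

Maximum subarray: [4, 1, 4]
Maximum sum: 9

The maximum subarray is [4, 1, 4] with sum 9. This subarray runs from index 1 to index 3.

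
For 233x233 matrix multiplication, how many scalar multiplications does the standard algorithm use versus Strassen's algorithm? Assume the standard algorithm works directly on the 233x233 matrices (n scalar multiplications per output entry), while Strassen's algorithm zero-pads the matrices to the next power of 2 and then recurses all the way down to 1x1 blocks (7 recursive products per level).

Matrix multiplication for 233x233 matrices:

Strassen's algorithm requires power-of-2 dimensions. Pad 233x233 to 256x256 (next power of 2).

Standard algorithm: 233^3 = 12649337 multiplications
Strassen's algorithm: 7^(log2(256)) = 7^8 = 5764801 multiplications
Savings: 12649337 - 5764801 = 6884536 multiplications

Standard: 12649337 multiplications (233^3). Strassen: 5764801 multiplications (7^8, after padding to 256x256). Strassen reduces 8 recursive multiplications to 7 at each level.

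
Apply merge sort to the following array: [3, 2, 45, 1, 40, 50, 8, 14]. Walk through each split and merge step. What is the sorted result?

Merge sort trace:

Split: [3, 2, 45, 1, 40, 50, 8, 14] -> [3, 2, 45, 1] and [40, 50, 8, 14]
  Split: [3, 2, 45, 1] -> [3, 2] and [45, 1]
    Split: [3, 2] -> [3] and [2]
    Merge: [3] + [2] -> [2, 3]
    Split: [45, 1] -> [45] and [1]
    Merge: [45] + [1] -> [1, 45]
  Merge: [2, 3] + [1, 45] -> [1, 2, 3, 45]
  Split: [40, 50, 8, 14] -> [40, 50] and [8, 14]
    Split: [40, 50] -> [40] and [50]
    Merge: [40] + [50] -> [40, 50]
    Split: [8, 14] -> [8] and [14]
    Merge: [8] + [14] -> [8, 14]
  Merge: [40, 50] + [8, 14] -> [8, 14, 40, 50]
Merge: [1, 2, 3, 45] + [8, 14, 40, 50] -> [1, 2, 3, 8, 14, 40, 45, 50]

Final sorted array: [1, 2, 3, 8, 14, 40, 45, 50]

The merge sort proceeds by recursively splitting the array and merging sorted halves.
After all merges, the sorted array is [1, 2, 3, 8, 14, 40, 45, 50].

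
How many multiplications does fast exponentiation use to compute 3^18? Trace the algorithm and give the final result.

Computing 3^18 by squaring (build up from 3^1; each line after the first costs one multiplication):

3^1 = 3
3^2 = (3^1)^2 = 3^2 = 9
3^4 = (3^2)^2 = 9^2 = 81
3^8 = (3^4)^2 = 81^2 = 6561
3^9 = 3 * 3^8 = 3 * 6561 = 19683
3^18 = (3^9)^2 = 19683^2 = 387420489

Result: 387420489
Multiplications needed: 5 (5 lines after 3^1)

3^18 = 387420489. Using exponentiation by squaring, this requires 5 multiplications. The key idea: if the exponent is even, square the half-power; if odd, multiply by the base once.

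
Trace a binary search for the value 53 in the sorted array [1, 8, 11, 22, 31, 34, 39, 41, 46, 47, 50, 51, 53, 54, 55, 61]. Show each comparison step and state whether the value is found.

Binary search for 53 in [1, 8, 11, 22, 31, 34, 39, 41, 46, 47, 50, 51, 53, 54, 55, 61]:

lo=0, hi=15, mid=7, arr[mid]=41 -> 41 < 53, search right half
lo=8, hi=15, mid=11, arr[mid]=51 -> 51 < 53, search right half
lo=12, hi=15, mid=13, arr[mid]=54 -> 54 > 53, search left half
lo=12, hi=12, mid=12, arr[mid]=53 -> Found target at index 12!

Binary search finds 53 at index 12 after 4 comparisons. The search repeatedly halves the search space by comparing with the middle element.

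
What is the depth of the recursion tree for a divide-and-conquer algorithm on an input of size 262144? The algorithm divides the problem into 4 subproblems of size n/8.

For divide and conquer with division factor 8:

Problem sizes at each level:
Level 0: 262144
Level 1: 32768
Level 2: 4096
Level 3: 512
Level 4: 64
Level 5: 8
Level 6: 1

The root is level 0 and the size-1 base case is level 6 (the tree spans levels 0 through 6, i.e. 7 levels counting the root), so the depth is the number of divisions: log_8(262144) = 6

The recursion tree depth is log_8(262144) = 6. At each level, the problem size is divided by 8, so it takes 6 divisions to reduce to a base case of size 1. The algorithm makes 4 recursive calls at each level.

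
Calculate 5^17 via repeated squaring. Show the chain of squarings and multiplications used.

Computing 5^17 by squaring (build up from 5^1; each line after the first costs one multiplication):

5^1 = 5
5^2 = (5^1)^2 = 5^2 = 25
5^4 = (5^2)^2 = 25^2 = 625
5^8 = (5^4)^2 = 625^2 = 390625
5^16 = (5^8)^2 = 390625^2 = 152587890625
5^17 = 5 * 5^16 = 5 * 152587890625 = 762939453125

Result: 762939453125
Multiplications needed: 5 (5 lines after 5^1)

5^17 = 762939453125. Using exponentiation by squaring, this requires 5 multiplications. The key idea: if the exponent is even, square the half-power; if odd, multiply by the base once.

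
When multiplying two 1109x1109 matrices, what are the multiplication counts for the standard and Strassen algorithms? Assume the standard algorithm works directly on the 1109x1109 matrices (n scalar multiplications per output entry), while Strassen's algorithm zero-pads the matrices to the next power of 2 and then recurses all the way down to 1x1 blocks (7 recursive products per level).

Matrix multiplication for 1109x1109 matrices:

Strassen's algorithm requires power-of-2 dimensions. Pad 1109x1109 to 2048x2048 (next power of 2).

Standard algorithm: 1109^3 = 1363938029 multiplications
Strassen's algorithm: 7^(log2(2048)) = 7^11 = 1977326743 multiplications
Difference: 1363938029 - 1977326743 = -613388714 (Strassen uses MORE here due to padding overhead — for small or just-over-power-of-2 n, padding can outweigh the per-level savings)

Standard: 1363938029 multiplications (1109^3). Strassen: 1977326743 multiplications (7^11, after padding to 2048x2048). Strassen reduces 8 recursive multiplications to 7 at each level.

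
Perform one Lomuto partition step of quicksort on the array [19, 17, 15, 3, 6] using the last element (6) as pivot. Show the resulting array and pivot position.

Lomuto partition with pivot = 6:

Initial array: [19, 17, 15, 3, 6]

arr[0]=19 > 6: no swap
arr[1]=17 > 6: no swap
arr[2]=15 > 6: no swap
arr[3]=3 <= 6: swap with position 0, array becomes [3, 17, 15, 19, 6]

Place pivot at position 1: [3, 6, 15, 19, 17]
Pivot position: 1

After partitioning with pivot 6, the array becomes [3, 6, 15, 19, 17]. The pivot is placed at index 1. All elements to the left of the pivot are <= 6, and all elements to the right are > 6.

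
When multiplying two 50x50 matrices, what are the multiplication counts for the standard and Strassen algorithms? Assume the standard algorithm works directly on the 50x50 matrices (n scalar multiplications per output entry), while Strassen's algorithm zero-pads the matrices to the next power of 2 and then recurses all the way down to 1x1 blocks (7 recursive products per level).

Matrix multiplication for 50x50 matrices:

Strassen's algorithm requires power-of-2 dimensions. Pad 50x50 to 64x64 (next power of 2).

Standard algorithm: 50^3 = 125000 multiplications
Strassen's algorithm: 7^(log2(64)) = 7^6 = 117649 multiplications
Savings: 125000 - 117649 = 7351 multiplications

Standard: 125000 multiplications (50^3). Strassen: 117649 multiplications (7^6, after padding to 64x64). Strassen reduces 8 recursive multiplications to 7 at each level.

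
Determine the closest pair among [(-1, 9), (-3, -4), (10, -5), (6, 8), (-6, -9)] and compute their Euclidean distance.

Computing all pairwise distances among 5 points:

d((-1, 9), (-3, -4)) = 13.1529
d((-1, 9), (10, -5)) = 17.8045
d((-1, 9), (6, 8)) = 7.0711
d((-1, 9), (-6, -9)) = 18.6815
d((-3, -4), (10, -5)) = 13.0384
d((-3, -4), (6, 8)) = 15.0
d((-3, -4), (-6, -9)) = 5.831 <-- minimum
d((10, -5), (6, 8)) = 13.6015
d((10, -5), (-6, -9)) = 16.4924
d((6, 8), (-6, -9)) = 20.8087

Closest pair: (-3, -4) and (-6, -9) with distance 5.831

The closest pair is (-3, -4) and (-6, -9) with Euclidean distance 5.831. For 5 points, brute-force pairwise comparison is shown above. For large n, the divide-and-conquer algorithm (sort by x, recurse on halves, check the dividing strip) achieves O(n log n).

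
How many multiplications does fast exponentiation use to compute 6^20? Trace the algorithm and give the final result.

Computing 6^20 by squaring (build up from 6^1; each line after the first costs one multiplication):

6^1 = 6
6^2 = (6^1)^2 = 6^2 = 36
6^4 = (6^2)^2 = 36^2 = 1296
6^5 = 6 * 6^4 = 6 * 1296 = 7776
6^10 = (6^5)^2 = 7776^2 = 60466176
6^20 = (6^10)^2 = 60466176^2 = 3656158440062976

Result: 3656158440062976
Multiplications needed: 5 (5 lines after 6^1)

6^20 = 3656158440062976. Using exponentiation by squaring, this requires 5 multiplications. The key idea: if the exponent is even, square the half-power; if odd, multiply by the base once.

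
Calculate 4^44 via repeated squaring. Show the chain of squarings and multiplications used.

Computing 4^44 by squaring (build up from 4^1; each line after the first costs one multiplication):

4^1 = 4
4^2 = (4^1)^2 = 4^2 = 16
4^4 = (4^2)^2 = 16^2 = 256
4^5 = 4 * 4^4 = 4 * 256 = 1024
4^10 = (4^5)^2 = 1024^2 = 1048576
4^11 = 4 * 4^10 = 4 * 1048576 = 4194304
4^22 = (4^11)^2 = 4194304^2 = 17592186044416
4^44 = (4^22)^2 = 17592186044416^2 = 309485009821345068724781056

Result: 309485009821345068724781056
Multiplications needed: 7 (7 lines after 4^1)

4^44 = 309485009821345068724781056. Using exponentiation by squaring, this requires 7 multiplications. The key idea: if the exponent is even, square the half-power; if odd, multiply by the base once.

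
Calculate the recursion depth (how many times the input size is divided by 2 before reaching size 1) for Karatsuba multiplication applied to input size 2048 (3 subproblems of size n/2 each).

For divide and conquer with division factor 2:

Problem sizes at each level:
Level 0: 2048
Level 1: 1024
Level 2: 512
Level 3: 256
Level 4: 128
Level 5: 64
Level 6: 32
Level 7: 16
Level 8: 8
Level 9: 4
Level 10: 2
Level 11: 1

The root is level 0 and the size-1 base case is level 11 (the tree spans levels 0 through 11, i.e. 12 levels counting the root), so the depth is the number of divisions: log_2(2048) = 11

The recursion tree depth is log_2(2048) = 11. At each level, the problem size is divided by 2, so it takes 11 divisions to reduce to a base case of size 1. The algorithm makes 3 recursive calls at each level.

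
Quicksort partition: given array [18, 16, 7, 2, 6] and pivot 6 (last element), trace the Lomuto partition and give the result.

Lomuto partition with pivot = 6:

Initial array: [18, 16, 7, 2, 6]

arr[0]=18 > 6: no swap
arr[1]=16 > 6: no swap
arr[2]=7 > 6: no swap
arr[3]=2 <= 6: swap with position 0, array becomes [2, 16, 7, 18, 6]

Place pivot at position 1: [2, 6, 7, 18, 16]
Pivot position: 1

After partitioning with pivot 6, the array becomes [2, 6, 7, 18, 16]. The pivot is placed at index 1. All elements to the left of the pivot are <= 6, and all elements to the right are > 6.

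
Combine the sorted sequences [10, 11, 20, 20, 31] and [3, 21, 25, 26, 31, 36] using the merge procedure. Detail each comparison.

Merging process:

Compare 10 vs 3: take 3 from right. Merged: [3]
Compare 10 vs 21: take 10 from left. Merged: [3, 10]
Compare 11 vs 21: take 11 from left. Merged: [3, 10, 11]
Compare 20 vs 21: take 20 from left. Merged: [3, 10, 11, 20]
Compare 20 vs 21: take 20 from left. Merged: [3, 10, 11, 20, 20]
Compare 31 vs 21: take 21 from right. Merged: [3, 10, 11, 20, 20, 21]
Compare 31 vs 25: take 25 from right. Merged: [3, 10, 11, 20, 20, 21, 25]
Compare 31 vs 26: take 26 from right. Merged: [3, 10, 11, 20, 20, 21, 25, 26]
Compare 31 vs 31: take 31 from left. Merged: [3, 10, 11, 20, 20, 21, 25, 26, 31]
Append remaining from right: [31, 36]. Merged: [3, 10, 11, 20, 20, 21, 25, 26, 31, 31, 36]

Final merged array: [3, 10, 11, 20, 20, 21, 25, 26, 31, 31, 36]
Total comparisons: 9

The merged array is [3, 10, 11, 20, 20, 21, 25, 26, 31, 31, 36], requiring 9 comparisons. The merge step runs in O(n) time where n is the total number of elements.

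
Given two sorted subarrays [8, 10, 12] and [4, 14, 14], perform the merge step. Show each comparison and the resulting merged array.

Merging process:

Compare 8 vs 4: take 4 from right. Merged: [4]
Compare 8 vs 14: take 8 from left. Merged: [4, 8]
Compare 10 vs 14: take 10 from left. Merged: [4, 8, 10]
Compare 12 vs 14: take 12 from left. Merged: [4, 8, 10, 12]
Append remaining from right: [14, 14]. Merged: [4, 8, 10, 12, 14, 14]

Final merged array: [4, 8, 10, 12, 14, 14]
Total comparisons: 4

The merged array is [4, 8, 10, 12, 14, 14], requiring 4 comparisons. The merge step runs in O(n) time where n is the total number of elements.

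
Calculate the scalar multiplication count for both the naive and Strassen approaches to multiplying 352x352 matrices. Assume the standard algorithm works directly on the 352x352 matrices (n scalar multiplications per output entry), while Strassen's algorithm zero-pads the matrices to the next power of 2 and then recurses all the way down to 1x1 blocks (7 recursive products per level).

Matrix multiplication for 352x352 matrices:

Strassen's algorithm requires power-of-2 dimensions. Pad 352x352 to 512x512 (next power of 2).

Standard algorithm: 352^3 = 43614208 multiplications
Strassen's algorithm: 7^(log2(512)) = 7^9 = 40353607 multiplications
Savings: 43614208 - 40353607 = 3260601 multiplications

Standard: 43614208 multiplications (352^3). Strassen: 40353607 multiplications (7^9, after padding to 512x512). Strassen reduces 8 recursive multiplications to 7 at each level.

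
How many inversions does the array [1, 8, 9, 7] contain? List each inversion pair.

Finding inversions in [1, 8, 9, 7]:

(1, 3): arr[1]=8 > arr[3]=7
(2, 3): arr[2]=9 > arr[3]=7

Total inversions: 2

The array has 2 inversion(s): (1,3), (2,3). Each pair (i,j) satisfies i < j and arr[i] > arr[j].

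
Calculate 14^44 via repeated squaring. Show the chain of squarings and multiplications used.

Computing 14^44 by squaring (build up from 14^1; each line after the first costs one multiplication):

14^1 = 14
14^2 = (14^1)^2 = 14^2 = 196
14^4 = (14^2)^2 = 196^2 = 38416
14^5 = 14 * 14^4 = 14 * 38416 = 537824
14^10 = (14^5)^2 = 537824^2 = 289254654976
14^11 = 14 * 14^10 = 14 * 289254654976 = 4049565169664
14^22 = (14^11)^2 = 4049565169664^2 = 16398978063355821105872896
14^44 = (14^22)^2 = 16398978063355821105872896^2 = 268926481522425436988250652599945506664302107426816

Result: 268926481522425436988250652599945506664302107426816
Multiplications needed: 7 (7 lines after 14^1)

14^44 = 268926481522425436988250652599945506664302107426816. Using exponentiation by squaring, this requires 7 multiplications. The key idea: if the exponent is even, square the half-power; if odd, multiply by the base once.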